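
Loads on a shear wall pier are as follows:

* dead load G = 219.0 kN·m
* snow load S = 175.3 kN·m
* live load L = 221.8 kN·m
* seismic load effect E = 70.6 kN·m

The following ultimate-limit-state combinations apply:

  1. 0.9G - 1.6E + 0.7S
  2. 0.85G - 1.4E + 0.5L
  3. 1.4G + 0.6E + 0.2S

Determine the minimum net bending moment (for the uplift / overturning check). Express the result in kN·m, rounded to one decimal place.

1. 0.9(219.0) - 1.6(70.6) + 0.7(175.3) = 206.9
2. 0.85(219.0) - 1.4(70.6) + 0.5(221.8) = 198.2
3. 1.4(219.0) + 0.6(70.6) + 0.2(175.3) = 384.0
Combination 2 gives the minimum: 198.2 kN·m.

198.2 kN·m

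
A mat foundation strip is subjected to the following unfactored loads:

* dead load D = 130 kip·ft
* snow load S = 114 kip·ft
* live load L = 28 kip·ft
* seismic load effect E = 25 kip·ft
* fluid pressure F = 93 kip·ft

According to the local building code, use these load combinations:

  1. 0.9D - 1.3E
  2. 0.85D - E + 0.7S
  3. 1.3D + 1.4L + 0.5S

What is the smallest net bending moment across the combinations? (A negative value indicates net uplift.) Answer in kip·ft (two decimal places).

84.50 kip·ft

1. 0.9(130) - 1.3(25) = 117.00 - 32.50 = 84.50
2. 0.85(130) - 1.0(25) + 0.7(114) = 110.50 - 25.00 + 79.80 = 165.30
3. 1.3(130) + 1.4(28) + 0.5(114) = 169.00 + 39.20 + 57.00 = 265.20
Combination 1 gives the minimum: 84.50 kip·ft.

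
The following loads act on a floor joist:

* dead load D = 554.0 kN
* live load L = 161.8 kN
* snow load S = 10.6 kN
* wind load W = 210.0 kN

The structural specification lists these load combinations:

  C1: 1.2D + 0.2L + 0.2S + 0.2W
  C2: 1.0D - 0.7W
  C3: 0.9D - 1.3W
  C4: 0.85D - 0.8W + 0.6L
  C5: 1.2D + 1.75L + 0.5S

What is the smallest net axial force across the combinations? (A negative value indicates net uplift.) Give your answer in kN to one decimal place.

C1: 1.2(554.0) + 0.2(161.8) + 0.2(10.6) + 0.2(210.0) = 664.8 + 32.4 + 2.1 + 42.0 = 741.3
C2: 1.0(554.0) - 0.7(210.0) = 554.0 - 147.0 = 407.0
C3: 0.9(554.0) - 1.3(210.0) = 498.6 - 273.0 = 225.6
C4: 0.85(554.0) - 0.8(210.0) + 0.6(161.8) = 470.9 - 168.0 + 97.1 = 400.0
C5: 1.2(554.0) + 1.75(161.8) + 0.5(10.6) = 664.8 + 283.2 + 5.3 = 953.3
Combination 3 gives the minimum: 225.6 kN.

225.6 kN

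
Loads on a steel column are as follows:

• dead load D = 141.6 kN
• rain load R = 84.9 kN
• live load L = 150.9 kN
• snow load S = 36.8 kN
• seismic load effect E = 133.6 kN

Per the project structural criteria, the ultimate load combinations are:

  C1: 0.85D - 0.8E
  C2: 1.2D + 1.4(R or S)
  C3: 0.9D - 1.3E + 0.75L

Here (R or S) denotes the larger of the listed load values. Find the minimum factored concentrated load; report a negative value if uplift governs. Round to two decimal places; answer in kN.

(R or S) → R = 84.9 kN.
C1: 0.85(141.6) - 0.8(133.6) = 120.36 - 106.88 = 13.48
C2: 1.2(141.6) + 1.4(84.9) = 169.92 + 118.86 = 288.78
C3: 0.9(141.6) - 1.3(133.6) + 0.75(150.9) = 127.44 - 173.68 + 113.18 = 66.94
Combination 1 gives the minimum: 13.48 kN.

13.48 kN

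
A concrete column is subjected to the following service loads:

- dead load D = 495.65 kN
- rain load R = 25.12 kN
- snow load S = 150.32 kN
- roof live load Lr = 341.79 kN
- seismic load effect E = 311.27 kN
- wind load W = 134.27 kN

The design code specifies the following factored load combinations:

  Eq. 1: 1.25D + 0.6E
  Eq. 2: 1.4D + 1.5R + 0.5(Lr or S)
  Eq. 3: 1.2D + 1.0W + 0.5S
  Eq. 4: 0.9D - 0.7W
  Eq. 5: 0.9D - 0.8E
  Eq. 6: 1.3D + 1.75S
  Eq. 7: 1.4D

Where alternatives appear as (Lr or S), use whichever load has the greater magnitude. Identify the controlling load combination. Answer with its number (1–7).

Combination 6

(Lr or S) → Lr = 341.79 kN.
Eq. 1: 1.25(495.65) + 0.6(311.27) = 619.56 + 186.76 = 806.32
Eq. 2: 1.4(495.65) + 1.5(25.12) + 0.5(341.79) = 693.91 + 37.68 + 170.90 = 902.49
Eq. 3: 1.2(495.65) + 1.0(134.27) + 0.5(150.32) = 594.78 + 134.27 + 75.16 = 804.21
Eq. 4: 0.9(495.65) - 0.7(134.27) = 446.09 - 93.99 = 352.10
Eq. 5: 0.9(495.65) - 0.8(311.27) = 446.09 - 249.02 = 197.07
Eq. 6: 1.3(495.65) + 1.75(150.32) = 644.35 + 263.06 = 907.41
Eq. 7: 1.4(495.65) = 693.91
The largest value is 907.41 kN from combination 6.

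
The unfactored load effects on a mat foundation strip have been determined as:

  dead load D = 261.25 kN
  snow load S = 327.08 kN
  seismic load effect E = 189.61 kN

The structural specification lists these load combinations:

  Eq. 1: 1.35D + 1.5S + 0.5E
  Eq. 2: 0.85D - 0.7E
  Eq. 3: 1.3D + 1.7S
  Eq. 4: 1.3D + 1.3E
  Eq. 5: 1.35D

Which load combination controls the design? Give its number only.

Eq. 1: 1.35(261.25) + 1.5(327.08) + 0.5(189.61) = 938.11
Eq. 2: 0.85(261.25) - 0.7(189.61) = 89.34
Eq. 3: 1.3(261.25) + 1.7(327.08) = 895.66
Eq. 4: 1.3(261.25) + 1.3(189.61) = 339.63 + 246.49 = 586.12
Eq. 5: 1.35(261.25) = 352.69
The largest value is 938.11 kN from combination 1.

Combination 1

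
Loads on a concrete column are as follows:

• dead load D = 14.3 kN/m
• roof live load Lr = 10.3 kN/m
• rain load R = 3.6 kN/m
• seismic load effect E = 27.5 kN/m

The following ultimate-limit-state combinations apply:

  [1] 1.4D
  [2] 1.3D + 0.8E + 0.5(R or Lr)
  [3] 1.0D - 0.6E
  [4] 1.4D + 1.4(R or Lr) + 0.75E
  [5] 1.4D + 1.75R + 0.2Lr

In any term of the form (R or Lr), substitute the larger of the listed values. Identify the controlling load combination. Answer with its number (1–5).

(R or Lr) → Lr = 10.3 kN/m.
[1] 1.4(14.3) = 20.02
[2] 1.3(14.3) + 0.8(27.5) + 0.5(10.3) = 45.74
[3] 1.0(14.3) - 0.6(27.5) = -2.20
[4] 1.4(14.3) + 1.4(10.3) + 0.75(27.5) = 55.07
[5] 1.4(14.3) + 1.75(3.6) + 0.2(10.3) = 28.38
The largest value is 55.07 kN/m from combination 4.

Combination 4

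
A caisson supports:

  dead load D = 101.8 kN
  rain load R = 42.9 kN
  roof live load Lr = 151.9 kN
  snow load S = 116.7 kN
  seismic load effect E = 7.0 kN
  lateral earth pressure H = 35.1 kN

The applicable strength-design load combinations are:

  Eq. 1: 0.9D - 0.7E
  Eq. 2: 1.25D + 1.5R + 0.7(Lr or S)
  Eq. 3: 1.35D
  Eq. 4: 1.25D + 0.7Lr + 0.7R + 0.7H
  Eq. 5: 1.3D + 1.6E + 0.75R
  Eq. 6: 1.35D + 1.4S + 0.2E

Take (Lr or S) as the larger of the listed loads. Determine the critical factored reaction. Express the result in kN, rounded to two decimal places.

(Lr or S) → Lr = 151.9 kN.
Eq. 1: 0.9(101.8) - 0.7(7.0) = 91.62 - 4.90 = 86.72
Eq. 2: 1.25(101.8) + 1.5(42.9) + 0.7(151.9) = 127.25 + 64.35 + 106.33 = 297.93
Eq. 3: 1.35(101.8) = 137.43
Eq. 4: 1.25(101.8) + 0.7(151.9) + 0.7(42.9) + 0.7(35.1) = 127.25 + 106.33 + 30.03 + 24.57 = 288.18
Eq. 5: 1.3(101.8) + 1.6(7.0) + 0.75(42.9) = 132.34 + 11.20 + 32.18 = 175.72
Eq. 6: 1.35(101.8) + 1.4(116.7) + 0.2(7.0) = 137.43 + 163.38 + 1.40 = 302.21
The controlling combination is 6, giving 302.21 kN.

302.21 kN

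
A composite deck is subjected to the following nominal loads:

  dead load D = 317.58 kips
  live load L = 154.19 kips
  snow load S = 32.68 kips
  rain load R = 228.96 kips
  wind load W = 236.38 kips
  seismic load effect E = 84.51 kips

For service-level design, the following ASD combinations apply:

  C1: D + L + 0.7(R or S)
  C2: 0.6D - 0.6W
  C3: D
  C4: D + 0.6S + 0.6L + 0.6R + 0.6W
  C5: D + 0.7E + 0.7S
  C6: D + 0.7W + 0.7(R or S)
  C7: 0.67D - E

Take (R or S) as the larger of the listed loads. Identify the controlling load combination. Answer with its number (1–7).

(R or S) → R = 228.96 kips.
C1: 1.0(317.58) + 1.0(154.19) + 0.7(228.96) = 632.04
C2: 0.6(317.58) - 0.6(236.38) = 48.72
C3: 1.0(317.58) = 317.58
C4: 1.0(317.58) + 0.6(32.68) + 0.6(154.19) + 0.6(228.96) + 0.6(236.38) = 708.91
C5: 1.0(317.58) + 0.7(84.51) + 0.7(32.68) = 399.61
C6: 1.0(317.58) + 0.7(236.38) + 0.7(228.96) = 643.32
C7: 0.67(317.58) - 1.0(84.51) = 128.27
The largest value is 708.91 kips from combination 4.

Combination 4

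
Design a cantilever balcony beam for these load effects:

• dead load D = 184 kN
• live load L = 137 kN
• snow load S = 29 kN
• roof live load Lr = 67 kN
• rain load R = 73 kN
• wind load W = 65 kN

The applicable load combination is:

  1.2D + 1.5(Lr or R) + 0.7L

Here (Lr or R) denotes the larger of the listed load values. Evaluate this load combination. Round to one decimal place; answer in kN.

426.2 kN

(Lr or R) → R = 73 kN.
1.2(184) + 1.5(73) + 0.7(137) = 426.2
V_u = 426.2 kN.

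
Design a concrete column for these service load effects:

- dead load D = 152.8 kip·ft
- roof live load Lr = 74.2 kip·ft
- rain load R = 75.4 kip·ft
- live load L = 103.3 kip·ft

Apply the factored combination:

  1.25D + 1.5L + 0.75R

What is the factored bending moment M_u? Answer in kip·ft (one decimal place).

402.5 kip·ft

1.25(152.8) + 1.5(103.3) + 0.75(75.4) = 402.5
M_u = 402.5 kip·ft.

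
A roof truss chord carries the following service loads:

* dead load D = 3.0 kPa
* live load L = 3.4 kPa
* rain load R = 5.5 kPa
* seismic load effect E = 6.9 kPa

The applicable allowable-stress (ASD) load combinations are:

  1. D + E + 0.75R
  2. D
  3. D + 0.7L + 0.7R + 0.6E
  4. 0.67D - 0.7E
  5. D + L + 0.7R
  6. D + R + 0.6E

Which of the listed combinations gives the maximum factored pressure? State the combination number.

Combination 1

1. 1.0(3.0) + 1.0(6.9) + 0.75(5.5) = 3.0 + 6.9 + 4.1 = 14.0
2. 1.0(3.0) = 3.0
3. 1.0(3.0) + 0.7(3.4) + 0.7(5.5) + 0.6(6.9) = 3.0 + 2.4 + 3.9 + 4.1 = 13.4
4. 0.67(3.0) - 0.7(6.9) = 2.0 - 4.8 = -2.8
5. 1.0(3.0) + 1.0(3.4) + 0.7(5.5) = 3.0 + 3.4 + 3.9 = 10.3
6. 1.0(3.0) + 1.0(5.5) + 0.6(6.9) = 3.0 + 5.5 + 4.1 = 12.6
The largest value is 14.0 kPa from combination 1.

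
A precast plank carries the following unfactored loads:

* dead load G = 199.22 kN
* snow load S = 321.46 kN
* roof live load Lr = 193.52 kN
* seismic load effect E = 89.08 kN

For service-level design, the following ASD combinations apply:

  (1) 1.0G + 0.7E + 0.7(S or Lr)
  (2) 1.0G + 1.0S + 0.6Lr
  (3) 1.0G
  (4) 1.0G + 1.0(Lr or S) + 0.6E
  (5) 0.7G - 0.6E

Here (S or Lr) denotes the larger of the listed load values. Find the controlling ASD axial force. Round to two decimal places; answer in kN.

(S or Lr) → S = 321.46 kN; (Lr or S) → S = 321.46 kN.
(1) 1.0(199.22) + 0.7(89.08) + 0.7(321.46) = 199.22 + 62.36 + 225.02 = 486.60
(2) 1.0(199.22) + 1.0(321.46) + 0.6(193.52) = 199.22 + 321.46 + 116.11 = 636.79
(3) 1.0(199.22) = 199.22
(4) 1.0(199.22) + 1.0(321.46) + 0.6(89.08) = 199.22 + 321.46 + 53.45 = 574.13
(5) 0.7(199.22) - 0.6(89.08) = 86.01
The controlling combination is 2, giving 636.79 kN.

636.79 kN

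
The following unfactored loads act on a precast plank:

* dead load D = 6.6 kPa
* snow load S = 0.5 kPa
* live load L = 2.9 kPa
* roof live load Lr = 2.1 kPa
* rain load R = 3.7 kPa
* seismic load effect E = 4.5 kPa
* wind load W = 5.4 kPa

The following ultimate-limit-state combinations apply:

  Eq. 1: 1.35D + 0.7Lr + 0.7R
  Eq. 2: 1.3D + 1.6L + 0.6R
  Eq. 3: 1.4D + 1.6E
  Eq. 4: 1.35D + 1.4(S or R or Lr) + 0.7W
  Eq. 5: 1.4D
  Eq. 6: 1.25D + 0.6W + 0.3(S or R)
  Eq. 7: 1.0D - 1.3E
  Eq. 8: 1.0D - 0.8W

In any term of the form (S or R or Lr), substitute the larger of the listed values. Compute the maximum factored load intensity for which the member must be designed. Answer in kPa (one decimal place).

17.9 kPa

(S or R or Lr) → R = 3.7 kPa; (S or R) → R = 3.7 kPa.
Eq. 1: 1.35(6.6) + 0.7(2.1) + 0.7(3.7) = 8.9 + 1.5 + 2.6 = 13.0
Eq. 2: 1.3(6.6) + 1.6(2.9) + 0.6(3.7) = 8.6 + 4.6 + 2.2 = 15.4
Eq. 3: 1.4(6.6) + 1.6(4.5) = 9.2 + 7.2 = 16.4
Eq. 4: 1.35(6.6) + 1.4(3.7) + 0.7(5.4) = 8.9 + 5.2 + 3.8 = 17.9
Eq. 5: 1.4(6.6) = 9.2
Eq. 6: 1.25(6.6) + 0.6(5.4) + 0.3(3.7) = 8.3 + 3.2 + 1.1 = 12.6
Eq. 7: 1.0(6.6) - 1.3(4.5) = 0.8
Eq. 8: 1.0(6.6) - 0.8(5.4) = 6.6 - 4.3 = 2.3
The controlling combination is 4, giving 17.9 kPa.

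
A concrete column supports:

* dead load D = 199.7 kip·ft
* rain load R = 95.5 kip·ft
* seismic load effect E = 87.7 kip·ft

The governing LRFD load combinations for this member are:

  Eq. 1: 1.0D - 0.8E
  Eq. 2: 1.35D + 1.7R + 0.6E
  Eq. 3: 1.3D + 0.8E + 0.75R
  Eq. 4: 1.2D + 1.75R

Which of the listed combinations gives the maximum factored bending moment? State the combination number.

Eq. 1: 1.0(199.7) - 0.8(87.7) = 199.70 - 70.16 = 129.54
Eq. 2: 1.35(199.7) + 1.7(95.5) + 0.6(87.7) = 269.60 + 162.35 + 52.62 = 484.57
Eq. 3: 1.3(199.7) + 0.8(87.7) + 0.75(95.5) = 259.61 + 70.16 + 71.63 = 401.40
Eq. 4: 1.2(199.7) + 1.75(95.5) = 239.64 + 167.13 = 406.77
The largest value is 484.57 kip·ft from combination 2.

Combination 2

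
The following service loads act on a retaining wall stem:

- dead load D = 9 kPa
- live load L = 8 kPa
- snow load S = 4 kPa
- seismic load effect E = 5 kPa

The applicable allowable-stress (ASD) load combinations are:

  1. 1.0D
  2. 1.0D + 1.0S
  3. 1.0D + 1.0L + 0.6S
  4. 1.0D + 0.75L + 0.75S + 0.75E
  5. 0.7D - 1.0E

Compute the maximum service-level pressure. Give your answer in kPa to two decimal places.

1. 1.0(9) = 9.00
2. 1.0(9) + 1.0(4) = 9.00 + 4.00 = 13.00
3. 1.0(9) + 1.0(8) + 0.6(4) = 9.00 + 8.00 + 2.40 = 19.40
4. 1.0(9) + 0.75(8) + 0.75(4) + 0.75(5) = 9.00 + 6.00 + 3.00 + 3.75 = 21.75
5. 0.7(9) - 1.0(5) = 6.30 - 5.00 = 1.30
Maximum is from combination 4.

21.75 kPa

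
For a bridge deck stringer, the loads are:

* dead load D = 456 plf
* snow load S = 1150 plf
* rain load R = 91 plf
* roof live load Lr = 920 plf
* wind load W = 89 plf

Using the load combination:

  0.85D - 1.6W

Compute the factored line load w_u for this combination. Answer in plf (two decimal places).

0.85(456) - 1.6(89) = 245.20
w_u = 245.20 plf.

245.20 plf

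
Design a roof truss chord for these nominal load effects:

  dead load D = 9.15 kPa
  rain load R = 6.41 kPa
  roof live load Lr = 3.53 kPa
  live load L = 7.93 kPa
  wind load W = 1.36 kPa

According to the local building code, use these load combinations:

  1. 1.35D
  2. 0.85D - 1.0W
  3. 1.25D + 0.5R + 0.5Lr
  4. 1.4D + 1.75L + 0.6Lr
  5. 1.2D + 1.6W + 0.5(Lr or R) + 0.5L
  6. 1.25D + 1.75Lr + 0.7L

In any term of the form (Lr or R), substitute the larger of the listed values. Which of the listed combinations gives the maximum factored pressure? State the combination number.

Combination 4

(Lr or R) → R = 6.41 kPa.
1. 1.35(9.15) = 12.35
2. 0.85(9.15) - 1.0(1.36) = 6.42
3. 1.25(9.15) + 0.5(6.41) + 0.5(3.53) = 16.41
4. 1.4(9.15) + 1.75(7.93) + 0.6(3.53) = 28.81
5. 1.2(9.15) + 1.6(1.36) + 0.5(6.41) + 0.5(7.93) = 20.33
6. 1.25(9.15) + 1.75(3.53) + 0.7(7.93) = 23.17
The largest value is 28.81 kPa from combination 4.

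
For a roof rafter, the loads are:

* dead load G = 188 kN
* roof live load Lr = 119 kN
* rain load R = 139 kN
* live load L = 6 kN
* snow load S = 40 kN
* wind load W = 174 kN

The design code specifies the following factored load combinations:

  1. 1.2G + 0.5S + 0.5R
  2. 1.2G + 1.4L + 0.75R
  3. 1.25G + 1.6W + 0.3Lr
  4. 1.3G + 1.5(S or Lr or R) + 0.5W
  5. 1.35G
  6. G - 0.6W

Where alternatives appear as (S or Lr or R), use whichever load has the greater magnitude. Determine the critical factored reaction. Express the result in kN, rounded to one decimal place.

549.1 kN

(S or Lr or R) → R = 139 kN.
1. 1.2(188) + 0.5(40) + 0.5(139) = 225.6 + 20.0 + 69.5 = 315.1
2. 1.2(188) + 1.4(6) + 0.75(139) = 225.6 + 8.4 + 104.3 = 338.3
3. 1.25(188) + 1.6(174) + 0.3(119) = 235.0 + 278.4 + 35.7 = 549.1
4. 1.3(188) + 1.5(139) + 0.5(174) = 244.4 + 208.5 + 87.0 = 539.9
5. 1.35(188) = 253.8
6. 1.0(188) - 0.6(174) = 188.0 - 104.4 = 83.6
Combination 3 governs: V_u = 549.1 kN.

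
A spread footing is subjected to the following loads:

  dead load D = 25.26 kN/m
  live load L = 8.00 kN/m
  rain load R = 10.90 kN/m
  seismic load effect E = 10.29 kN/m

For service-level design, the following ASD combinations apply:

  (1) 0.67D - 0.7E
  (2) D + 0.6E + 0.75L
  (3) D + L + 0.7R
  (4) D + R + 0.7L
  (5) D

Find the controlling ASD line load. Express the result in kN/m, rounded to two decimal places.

(1) 0.67(25.26) - 0.7(10.29) = 9.72
(2) 1.0(25.26) + 0.6(10.29) + 0.75(8.00) = 37.43
(3) 1.0(25.26) + 1.0(8.00) + 0.7(10.90) = 40.89
(4) 1.0(25.26) + 1.0(10.90) + 0.7(8.00) = 41.76
(5) 1.0(25.26) = 25.26
The controlling combination is 4, giving 41.76 kN/m.

41.76 kN/m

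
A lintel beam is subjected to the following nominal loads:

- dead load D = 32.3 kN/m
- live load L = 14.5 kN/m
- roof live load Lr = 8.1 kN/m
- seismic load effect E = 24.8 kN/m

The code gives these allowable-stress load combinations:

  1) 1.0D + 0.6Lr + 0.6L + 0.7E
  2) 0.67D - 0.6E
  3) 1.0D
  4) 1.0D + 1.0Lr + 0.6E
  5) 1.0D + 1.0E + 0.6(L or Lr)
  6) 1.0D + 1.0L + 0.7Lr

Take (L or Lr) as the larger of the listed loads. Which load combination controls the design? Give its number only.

(L or Lr) → L = 14.5 kN/m.
1) 1.0(32.3) + 0.6(8.1) + 0.6(14.5) + 0.7(24.8) = 32.30 + 4.86 + 8.70 + 17.36 = 63.22
2) 0.67(32.3) - 0.6(24.8) = 21.64 - 14.88 = 6.76
3) 1.0(32.3) = 32.30
4) 1.0(32.3) + 1.0(8.1) + 0.6(24.8) = 32.30 + 8.10 + 14.88 = 55.28
5) 1.0(32.3) + 1.0(24.8) + 0.6(14.5) = 32.30 + 24.80 + 8.70 = 65.80
6) 1.0(32.3) + 1.0(14.5) + 0.7(8.1) = 32.30 + 14.50 + 5.67 = 52.47
The largest value is 65.80 kN/m from combination 5.

Combination 5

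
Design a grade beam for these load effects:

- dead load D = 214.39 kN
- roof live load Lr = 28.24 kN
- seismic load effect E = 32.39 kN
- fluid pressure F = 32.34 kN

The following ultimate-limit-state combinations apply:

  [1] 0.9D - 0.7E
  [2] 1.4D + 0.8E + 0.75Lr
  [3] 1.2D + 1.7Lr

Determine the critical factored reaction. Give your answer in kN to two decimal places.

347.24 kN

[1] 0.9(214.39) - 0.7(32.39) = 192.95 - 22.67 = 170.28
[2] 1.4(214.39) + 0.8(32.39) + 0.75(28.24) = 300.15 + 25.91 + 21.18 = 347.24
[3] 1.2(214.39) + 1.7(28.24) = 257.27 + 48.01 = 305.28
Combination 2 governs: V_u = 347.24 kN.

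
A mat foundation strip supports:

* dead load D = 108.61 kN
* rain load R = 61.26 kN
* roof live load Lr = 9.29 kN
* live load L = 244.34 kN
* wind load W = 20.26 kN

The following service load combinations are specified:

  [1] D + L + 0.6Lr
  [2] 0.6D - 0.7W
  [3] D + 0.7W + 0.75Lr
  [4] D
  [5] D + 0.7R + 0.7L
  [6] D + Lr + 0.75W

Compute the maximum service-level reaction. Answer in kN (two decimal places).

358.52 kN

[1] 1.0(108.61) + 1.0(244.34) + 0.6(9.29) = 108.61 + 244.34 + 5.57 = 358.52
[2] 0.6(108.61) - 0.7(20.26) = 50.98
[3] 1.0(108.61) + 0.7(20.26) + 0.75(9.29) = 108.61 + 14.18 + 6.97 = 129.76
[4] 1.0(108.61) = 108.61
[5] 1.0(108.61) + 0.7(61.26) + 0.7(244.34) = 108.61 + 42.88 + 171.04 = 322.53
[6] 1.0(108.61) + 1.0(9.29) + 0.75(20.26) = 108.61 + 9.29 + 15.20 = 133.10
Maximum is from combination 1.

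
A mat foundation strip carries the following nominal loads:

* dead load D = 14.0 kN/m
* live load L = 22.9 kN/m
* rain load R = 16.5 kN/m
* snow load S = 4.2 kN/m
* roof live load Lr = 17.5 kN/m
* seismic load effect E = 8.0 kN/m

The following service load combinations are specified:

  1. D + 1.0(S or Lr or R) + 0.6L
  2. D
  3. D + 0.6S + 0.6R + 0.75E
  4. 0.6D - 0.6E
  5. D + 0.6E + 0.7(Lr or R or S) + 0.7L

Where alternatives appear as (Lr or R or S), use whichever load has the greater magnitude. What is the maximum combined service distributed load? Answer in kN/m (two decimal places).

(S or Lr or R) → Lr = 17.5 kN/m; (Lr or R or S) → Lr = 17.5 kN/m.
1. 1.0(14.0) + 1.0(17.5) + 0.6(22.9) = 45.24
2. 1.0(14.0) = 14.00
3. 1.0(14.0) + 0.6(4.2) + 0.6(16.5) + 0.75(8.0) = 32.42
4. 0.6(14.0) - 0.6(8.0) = 3.60
5. 1.0(14.0) + 0.6(8.0) + 0.7(17.5) + 0.7(22.9) = 47.08
Combination 5 governs: w = 47.08 kN/m.

47.08 kN/m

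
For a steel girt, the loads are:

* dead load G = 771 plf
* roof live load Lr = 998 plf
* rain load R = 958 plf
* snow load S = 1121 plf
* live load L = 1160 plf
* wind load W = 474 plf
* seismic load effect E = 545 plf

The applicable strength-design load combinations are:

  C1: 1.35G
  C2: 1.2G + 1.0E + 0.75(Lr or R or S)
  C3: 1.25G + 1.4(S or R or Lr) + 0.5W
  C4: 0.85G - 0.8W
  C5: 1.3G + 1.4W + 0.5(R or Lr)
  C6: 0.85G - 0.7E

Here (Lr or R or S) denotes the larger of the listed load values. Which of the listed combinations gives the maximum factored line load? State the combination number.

(Lr or R or S) → S = 1121 plf; (S or R or Lr) → S = 1121 plf; (R or Lr) → Lr = 998 plf.
C1: 1.35(771) = 1040.9
C2: 1.2(771) + 1.0(545) + 0.75(1121) = 2311.0
C3: 1.25(771) + 1.4(1121) + 0.5(474) = 2770.2
C4: 0.85(771) - 0.8(474) = 276.2
C5: 1.3(771) + 1.4(474) + 0.5(998) = 2164.9
C6: 0.85(771) - 0.7(545) = 273.9
The largest value is 2770.2 plf from combination 3.

Combination 3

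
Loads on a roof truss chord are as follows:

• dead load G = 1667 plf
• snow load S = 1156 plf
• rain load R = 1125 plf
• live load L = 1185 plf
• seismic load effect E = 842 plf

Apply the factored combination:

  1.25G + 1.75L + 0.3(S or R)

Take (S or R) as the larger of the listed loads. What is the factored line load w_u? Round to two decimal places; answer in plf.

(S or R) → S = 1156 plf.
1.25(1667) + 1.75(1185) + 0.3(1156) = 2083.75 + 2073.75 + 346.80 = 4504.30
w_u = 4504.30 plf.

4504.30 plf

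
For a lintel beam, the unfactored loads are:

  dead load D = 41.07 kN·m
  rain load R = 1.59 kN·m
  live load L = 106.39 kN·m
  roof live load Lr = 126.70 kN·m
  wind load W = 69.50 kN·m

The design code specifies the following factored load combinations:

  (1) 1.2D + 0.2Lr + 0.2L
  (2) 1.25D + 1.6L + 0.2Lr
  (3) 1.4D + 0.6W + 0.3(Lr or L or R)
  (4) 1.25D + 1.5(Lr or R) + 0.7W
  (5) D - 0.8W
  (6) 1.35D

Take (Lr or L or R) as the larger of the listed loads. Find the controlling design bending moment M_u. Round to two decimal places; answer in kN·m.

(Lr or L or R) → Lr = 126.70 kN·m; (Lr or R) → Lr = 126.70 kN·m.
(1) 1.2(41.07) + 0.2(126.70) + 0.2(106.39) = 95.90
(2) 1.25(41.07) + 1.6(106.39) + 0.2(126.70) = 246.90
(3) 1.4(41.07) + 0.6(69.50) + 0.3(126.70) = 137.21
(4) 1.25(41.07) + 1.5(126.70) + 0.7(69.50) = 290.04
(5) 1.0(41.07) - 0.8(69.50) = -14.53
(6) 1.35(41.07) = 55.44
Maximum is from combination 4.

290.04 kN·m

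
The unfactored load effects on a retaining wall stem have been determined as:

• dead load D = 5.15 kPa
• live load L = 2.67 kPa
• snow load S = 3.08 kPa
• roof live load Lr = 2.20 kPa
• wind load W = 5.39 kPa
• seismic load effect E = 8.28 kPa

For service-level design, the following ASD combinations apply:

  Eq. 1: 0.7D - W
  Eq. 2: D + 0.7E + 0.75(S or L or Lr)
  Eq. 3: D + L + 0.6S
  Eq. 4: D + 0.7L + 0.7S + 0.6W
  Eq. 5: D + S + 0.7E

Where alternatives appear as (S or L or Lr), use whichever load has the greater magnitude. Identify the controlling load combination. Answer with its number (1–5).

(S or L or Lr) → S = 3.08 kPa.
Eq. 1: 0.7(5.15) - 1.0(5.39) = -1.79
Eq. 2: 1.0(5.15) + 0.7(8.28) + 0.75(3.08) = 5.15 + 5.80 + 2.31 = 13.26
Eq. 3: 1.0(5.15) + 1.0(2.67) + 0.6(3.08) = 5.15 + 2.67 + 1.85 = 9.67
Eq. 4: 1.0(5.15) + 0.7(2.67) + 0.7(3.08) + 0.6(5.39) = 5.15 + 1.87 + 2.16 + 3.23 = 12.41
Eq. 5: 1.0(5.15) + 1.0(3.08) + 0.7(8.28) = 5.15 + 3.08 + 5.80 = 14.03
The largest value is 14.03 kPa from combination 5.

Combination 5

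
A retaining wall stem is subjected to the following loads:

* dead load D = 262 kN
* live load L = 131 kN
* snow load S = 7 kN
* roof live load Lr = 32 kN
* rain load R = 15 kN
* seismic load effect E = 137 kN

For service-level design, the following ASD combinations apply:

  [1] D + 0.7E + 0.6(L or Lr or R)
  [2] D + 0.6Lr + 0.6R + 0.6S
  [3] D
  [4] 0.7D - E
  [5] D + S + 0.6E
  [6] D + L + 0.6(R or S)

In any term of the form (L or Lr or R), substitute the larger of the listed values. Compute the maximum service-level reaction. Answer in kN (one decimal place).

(L or Lr or R) → L = 131 kN; (R or S) → R = 15 kN.
[1] 1.0(262) + 0.7(137) + 0.6(131) = 262.0 + 95.9 + 78.6 = 436.5
[2] 1.0(262) + 0.6(32) + 0.6(15) + 0.6(7) = 262.0 + 19.2 + 9.0 + 4.2 = 294.4
[3] 1.0(262) = 262.0
[4] 0.7(262) - 1.0(137) = 183.4 - 137.0 = 46.4
[5] 1.0(262) + 1.0(7) + 0.6(137) = 262.0 + 7.0 + 82.2 = 351.2
[6] 1.0(262) + 1.0(131) + 0.6(15) = 262.0 + 131.0 + 9.0 = 402.0
Combination 1 governs: V = 436.5 kN.

436.5 kN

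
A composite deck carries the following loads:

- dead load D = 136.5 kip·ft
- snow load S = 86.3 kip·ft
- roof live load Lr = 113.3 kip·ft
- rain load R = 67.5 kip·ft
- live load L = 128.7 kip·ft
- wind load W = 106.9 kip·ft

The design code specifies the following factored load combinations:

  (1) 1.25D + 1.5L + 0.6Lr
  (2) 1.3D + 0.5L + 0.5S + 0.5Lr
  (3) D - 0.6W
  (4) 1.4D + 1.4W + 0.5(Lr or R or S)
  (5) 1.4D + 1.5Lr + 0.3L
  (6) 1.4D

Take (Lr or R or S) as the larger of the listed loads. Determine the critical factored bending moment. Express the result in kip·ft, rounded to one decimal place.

431.7 kip·ft

(Lr or R or S) → Lr = 113.3 kip·ft.
(1) 1.25(136.5) + 1.5(128.7) + 0.6(113.3) = 170.6 + 193.1 + 68.0 = 431.7
(2) 1.3(136.5) + 0.5(128.7) + 0.5(86.3) + 0.5(113.3) = 341.6
(3) 1.0(136.5) - 0.6(106.9) = 136.5 - 64.1 = 72.4
(4) 1.4(136.5) + 1.4(106.9) + 0.5(113.3) = 397.4
(5) 1.4(136.5) + 1.5(113.3) + 0.3(128.7) = 191.1 + 170.0 + 38.6 = 399.7
(6) 1.4(136.5) = 191.1
Combination 1 governs: M_u = 431.7 kip·ft.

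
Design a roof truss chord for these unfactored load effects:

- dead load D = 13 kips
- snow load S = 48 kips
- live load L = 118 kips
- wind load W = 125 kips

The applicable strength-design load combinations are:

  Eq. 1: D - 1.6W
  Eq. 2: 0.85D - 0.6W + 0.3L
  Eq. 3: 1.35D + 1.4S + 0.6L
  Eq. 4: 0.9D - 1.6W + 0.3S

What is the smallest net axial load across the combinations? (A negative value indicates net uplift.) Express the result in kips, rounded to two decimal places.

Eq. 1: 1.0(13) - 1.6(125) = -187.00
Eq. 2: 0.85(13) - 0.6(125) + 0.3(118) = -28.55
Eq. 3: 1.35(13) + 1.4(48) + 0.6(118) = 155.55
Eq. 4: 0.9(13) - 1.6(125) + 0.3(48) = -173.90
Combination 1 gives the minimum: -187.00 kips.

-187.00 kips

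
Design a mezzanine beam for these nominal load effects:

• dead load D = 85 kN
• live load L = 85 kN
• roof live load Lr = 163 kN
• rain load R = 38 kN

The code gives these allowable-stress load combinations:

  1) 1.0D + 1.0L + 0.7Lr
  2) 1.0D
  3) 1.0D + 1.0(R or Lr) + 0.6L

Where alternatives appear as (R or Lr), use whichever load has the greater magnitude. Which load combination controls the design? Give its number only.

Combination 3

(R or Lr) → Lr = 163 kN.
1) 1.0(85) + 1.0(85) + 0.7(163) = 85.0 + 85.0 + 114.1 = 284.1
2) 1.0(85) = 85.0
3) 1.0(85) + 1.0(163) + 0.6(85) = 85.0 + 163.0 + 51.0 = 299.0
The largest value is 299.0 kN from combination 3.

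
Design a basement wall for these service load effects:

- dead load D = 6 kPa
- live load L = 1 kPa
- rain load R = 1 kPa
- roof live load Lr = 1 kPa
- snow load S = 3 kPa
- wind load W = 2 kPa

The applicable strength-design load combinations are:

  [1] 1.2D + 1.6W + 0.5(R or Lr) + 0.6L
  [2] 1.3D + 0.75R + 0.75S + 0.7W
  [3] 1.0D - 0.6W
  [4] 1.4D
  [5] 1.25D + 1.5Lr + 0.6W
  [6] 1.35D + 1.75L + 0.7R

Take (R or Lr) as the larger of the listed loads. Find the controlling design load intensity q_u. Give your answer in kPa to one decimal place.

12.2 kPa

(R or Lr) → R = 1 kPa.
[1] 1.2(6) + 1.6(2) + 0.5(1) + 0.6(1) = 7.2 + 3.2 + 0.5 + 0.6 = 11.5
[2] 1.3(6) + 0.75(1) + 0.75(3) + 0.7(2) = 12.2
[3] 1.0(6) - 0.6(2) = 6.0 - 1.2 = 4.8
[4] 1.4(6) = 8.4
[5] 1.25(6) + 1.5(1) + 0.6(2) = 7.5 + 1.5 + 1.2 = 10.2
[6] 1.35(6) + 1.75(1) + 0.7(1) = 8.1 + 1.8 + 0.7 = 10.6
Maximum is from combination 2.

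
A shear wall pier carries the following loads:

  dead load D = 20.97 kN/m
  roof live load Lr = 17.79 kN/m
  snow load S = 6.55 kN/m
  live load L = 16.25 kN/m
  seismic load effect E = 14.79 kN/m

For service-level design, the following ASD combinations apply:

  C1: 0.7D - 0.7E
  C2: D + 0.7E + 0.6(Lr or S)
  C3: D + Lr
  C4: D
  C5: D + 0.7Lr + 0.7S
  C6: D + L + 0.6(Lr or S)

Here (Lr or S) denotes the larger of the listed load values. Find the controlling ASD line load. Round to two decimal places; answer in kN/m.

47.89 kN/m

(Lr or S) → Lr = 17.79 kN/m.
C1: 0.7(20.97) - 0.7(14.79) = 4.33
C2: 1.0(20.97) + 0.7(14.79) + 0.6(17.79) = 42.00
C3: 1.0(20.97) + 1.0(17.79) = 38.76
C4: 1.0(20.97) = 20.97
C5: 1.0(20.97) + 0.7(17.79) + 0.7(6.55) = 38.01
C6: 1.0(20.97) + 1.0(16.25) + 0.6(17.79) = 47.89
Combination 6 governs: w = 47.89 kN/m.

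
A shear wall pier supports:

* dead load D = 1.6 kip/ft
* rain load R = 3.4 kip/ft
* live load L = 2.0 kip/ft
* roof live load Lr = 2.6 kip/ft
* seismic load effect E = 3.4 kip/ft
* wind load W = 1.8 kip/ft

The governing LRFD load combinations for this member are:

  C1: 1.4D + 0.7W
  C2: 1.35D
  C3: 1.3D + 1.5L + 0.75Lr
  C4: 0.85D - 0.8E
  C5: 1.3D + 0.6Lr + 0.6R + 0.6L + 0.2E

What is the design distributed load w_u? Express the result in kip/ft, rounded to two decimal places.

C1: 1.4(1.6) + 0.7(1.8) = 2.24 + 1.26 = 3.50
C2: 1.35(1.6) = 2.16
C3: 1.3(1.6) + 1.5(2.0) + 0.75(2.6) = 2.08 + 3.00 + 1.95 = 7.03
C4: 0.85(1.6) - 0.8(3.4) = 1.36 - 2.72 = -1.36
C5: 1.3(1.6) + 0.6(2.6) + 0.6(3.4) + 0.6(2.0) + 0.2(3.4) = 2.08 + 1.56 + 2.04 + 1.20 + 0.68 = 7.56
Maximum is from combination 5.

7.56 kip/ft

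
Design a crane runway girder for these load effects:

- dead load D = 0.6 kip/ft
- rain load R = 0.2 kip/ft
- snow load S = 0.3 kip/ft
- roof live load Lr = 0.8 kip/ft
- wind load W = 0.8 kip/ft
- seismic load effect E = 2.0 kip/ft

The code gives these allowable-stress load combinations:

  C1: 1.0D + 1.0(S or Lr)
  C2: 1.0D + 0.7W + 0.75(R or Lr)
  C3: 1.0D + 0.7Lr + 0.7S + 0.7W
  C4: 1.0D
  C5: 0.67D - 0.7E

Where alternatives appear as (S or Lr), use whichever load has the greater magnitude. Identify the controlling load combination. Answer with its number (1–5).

Combination 3

(S or Lr) → Lr = 0.8 kip/ft; (R or Lr) → Lr = 0.8 kip/ft.
C1: 1.0(0.6) + 1.0(0.8) = 1.40
C2: 1.0(0.6) + 0.7(0.8) + 0.75(0.8) = 1.76
C3: 1.0(0.6) + 0.7(0.8) + 0.7(0.3) + 0.7(0.8) = 1.93
C4: 1.0(0.6) = 0.60
C5: 0.67(0.6) - 0.7(2.0) = -1.00
The largest value is 1.93 kip/ft from combination 3.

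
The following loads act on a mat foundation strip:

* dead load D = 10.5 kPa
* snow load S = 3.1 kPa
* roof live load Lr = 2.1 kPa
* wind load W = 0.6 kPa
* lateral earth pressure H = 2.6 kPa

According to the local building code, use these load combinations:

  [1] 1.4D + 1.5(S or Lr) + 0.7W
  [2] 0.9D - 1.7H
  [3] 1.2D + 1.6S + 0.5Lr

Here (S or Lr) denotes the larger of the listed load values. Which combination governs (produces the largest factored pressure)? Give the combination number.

(S or Lr) → S = 3.1 kPa.
[1] 1.4(10.5) + 1.5(3.1) + 0.7(0.6) = 19.77
[2] 0.9(10.5) - 1.7(2.6) = 5.03
[3] 1.2(10.5) + 1.6(3.1) + 0.5(2.1) = 18.61
The largest value is 19.77 kPa from combination 1.

Combination 1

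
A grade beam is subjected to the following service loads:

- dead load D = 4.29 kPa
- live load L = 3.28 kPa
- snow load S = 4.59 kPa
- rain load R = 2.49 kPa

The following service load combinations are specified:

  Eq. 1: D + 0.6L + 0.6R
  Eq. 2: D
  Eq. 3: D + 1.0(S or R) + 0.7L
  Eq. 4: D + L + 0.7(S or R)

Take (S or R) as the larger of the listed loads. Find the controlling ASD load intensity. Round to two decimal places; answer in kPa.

11.18 kPa

(S or R) → S = 4.59 kPa.
Eq. 1: 1.0(4.29) + 0.6(3.28) + 0.6(2.49) = 4.29 + 1.97 + 1.49 = 7.75
Eq. 2: 1.0(4.29) = 4.29
Eq. 3: 1.0(4.29) + 1.0(4.59) + 0.7(3.28) = 4.29 + 4.59 + 2.30 = 11.18
Eq. 4: 1.0(4.29) + 1.0(3.28) + 0.7(4.59) = 4.29 + 3.28 + 3.21 = 10.78
Maximum is from combination 3.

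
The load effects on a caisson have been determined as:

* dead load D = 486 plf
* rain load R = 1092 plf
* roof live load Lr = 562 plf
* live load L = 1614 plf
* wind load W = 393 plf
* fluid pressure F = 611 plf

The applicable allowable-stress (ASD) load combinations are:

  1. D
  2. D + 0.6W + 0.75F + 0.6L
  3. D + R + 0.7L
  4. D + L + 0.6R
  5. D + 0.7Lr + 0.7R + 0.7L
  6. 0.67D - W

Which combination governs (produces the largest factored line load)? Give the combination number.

1. 1.0(486) = 486.0
2. 1.0(486) + 0.6(393) + 0.75(611) + 0.6(1614) = 486.0 + 235.8 + 458.3 + 968.4 = 2148.5
3. 1.0(486) + 1.0(1092) + 0.7(1614) = 486.0 + 1092.0 + 1129.8 = 2707.8
4. 1.0(486) + 1.0(1614) + 0.6(1092) = 486.0 + 1614.0 + 655.2 = 2755.2
5. 1.0(486) + 0.7(562) + 0.7(1092) + 0.7(1614) = 486.0 + 393.4 + 764.4 + 1129.8 = 2773.6
6. 0.67(486) - 1.0(393) = 325.6 - 393.0 = -67.4
The largest value is 2773.6 plf from combination 5.

Combination 5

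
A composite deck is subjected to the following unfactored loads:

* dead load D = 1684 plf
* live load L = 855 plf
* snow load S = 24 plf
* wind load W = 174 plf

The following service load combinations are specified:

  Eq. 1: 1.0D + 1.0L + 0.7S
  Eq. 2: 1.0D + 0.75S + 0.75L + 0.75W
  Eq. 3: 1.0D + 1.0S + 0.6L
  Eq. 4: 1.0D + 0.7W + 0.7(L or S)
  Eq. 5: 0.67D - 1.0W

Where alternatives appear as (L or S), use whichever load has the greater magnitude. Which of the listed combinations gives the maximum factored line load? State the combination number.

(L or S) → L = 855 plf.
Eq. 1: 1.0(1684) + 1.0(855) + 0.7(24) = 1684.00 + 855.00 + 16.80 = 2555.80
Eq. 2: 1.0(1684) + 0.75(24) + 0.75(855) + 0.75(174) = 1684.00 + 18.00 + 641.25 + 130.50 = 2473.75
Eq. 3: 1.0(1684) + 1.0(24) + 0.6(855) = 1684.00 + 24.00 + 513.00 = 2221.00
Eq. 4: 1.0(1684) + 0.7(174) + 0.7(855) = 1684.00 + 121.80 + 598.50 = 2404.30
Eq. 5: 0.67(1684) - 1.0(174) = 1128.28 - 174.00 = 954.28
The largest value is 2555.80 plf from combination 1.

Combination 1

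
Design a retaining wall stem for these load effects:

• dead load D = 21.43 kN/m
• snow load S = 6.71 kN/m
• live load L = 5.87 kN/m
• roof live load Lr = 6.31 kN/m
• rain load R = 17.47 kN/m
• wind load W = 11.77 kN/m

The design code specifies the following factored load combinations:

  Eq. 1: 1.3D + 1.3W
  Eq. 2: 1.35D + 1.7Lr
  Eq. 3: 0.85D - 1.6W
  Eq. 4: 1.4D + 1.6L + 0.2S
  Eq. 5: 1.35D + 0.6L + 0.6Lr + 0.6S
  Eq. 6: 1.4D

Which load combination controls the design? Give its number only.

Combination 1

Eq. 1: 1.3(21.43) + 1.3(11.77) = 43.16
Eq. 2: 1.35(21.43) + 1.7(6.31) = 39.66
Eq. 3: 0.85(21.43) - 1.6(11.77) = -0.62
Eq. 4: 1.4(21.43) + 1.6(5.87) + 0.2(6.71) = 40.74
Eq. 5: 1.35(21.43) + 0.6(5.87) + 0.6(6.31) + 0.6(6.71) = 40.26
Eq. 6: 1.4(21.43) = 30.00
The largest value is 43.16 kN/m from combination 1.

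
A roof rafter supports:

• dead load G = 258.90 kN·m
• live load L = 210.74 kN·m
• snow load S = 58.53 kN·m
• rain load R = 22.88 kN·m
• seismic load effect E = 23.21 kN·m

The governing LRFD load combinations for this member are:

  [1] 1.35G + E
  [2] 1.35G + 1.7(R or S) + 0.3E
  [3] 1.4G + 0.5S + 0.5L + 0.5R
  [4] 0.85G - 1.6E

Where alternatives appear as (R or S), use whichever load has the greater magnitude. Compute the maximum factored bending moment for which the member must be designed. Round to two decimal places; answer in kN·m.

508.54 kN·m

(R or S) → S = 58.53 kN·m.
[1] 1.35(258.90) + 1.0(23.21) = 372.73
[2] 1.35(258.90) + 1.7(58.53) + 0.3(23.21) = 455.98
[3] 1.4(258.90) + 0.5(58.53) + 0.5(210.74) + 0.5(22.88) = 508.54
[4] 0.85(258.90) - 1.6(23.21) = 182.93
The controlling combination is 3, giving 508.54 kN·m.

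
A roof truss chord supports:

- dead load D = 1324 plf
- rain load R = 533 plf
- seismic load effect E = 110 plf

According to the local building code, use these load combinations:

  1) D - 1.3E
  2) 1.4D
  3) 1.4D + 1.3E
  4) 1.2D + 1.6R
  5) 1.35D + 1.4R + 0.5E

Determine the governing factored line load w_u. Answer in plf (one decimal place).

2588.6 plf

1) 1.0(1324) - 1.3(110) = 1324.0 - 143.0 = 1181.0
2) 1.4(1324) = 1853.6
3) 1.4(1324) + 1.3(110) = 1853.6 + 143.0 = 1996.6
4) 1.2(1324) + 1.6(533) = 1588.8 + 852.8 = 2441.6
5) 1.35(1324) + 1.4(533) + 0.5(110) = 1787.4 + 746.2 + 55.0 = 2588.6
The controlling combination is 5, giving 2588.6 plf.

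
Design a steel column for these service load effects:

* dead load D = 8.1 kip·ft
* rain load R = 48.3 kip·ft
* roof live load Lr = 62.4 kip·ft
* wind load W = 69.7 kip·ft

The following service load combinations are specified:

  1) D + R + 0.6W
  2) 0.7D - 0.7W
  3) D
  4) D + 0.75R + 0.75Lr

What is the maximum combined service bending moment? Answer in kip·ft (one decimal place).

1) 1.0(8.1) + 1.0(48.3) + 0.6(69.7) = 8.1 + 48.3 + 41.8 = 98.2
2) 0.7(8.1) - 0.7(69.7) = 5.7 - 48.8 = -43.1
3) 1.0(8.1) = 8.1
4) 1.0(8.1) + 0.75(48.3) + 0.75(62.4) = 8.1 + 36.2 + 46.8 = 91.1
The controlling combination is 1, giving 98.2 kip·ft.

98.2 kip·ft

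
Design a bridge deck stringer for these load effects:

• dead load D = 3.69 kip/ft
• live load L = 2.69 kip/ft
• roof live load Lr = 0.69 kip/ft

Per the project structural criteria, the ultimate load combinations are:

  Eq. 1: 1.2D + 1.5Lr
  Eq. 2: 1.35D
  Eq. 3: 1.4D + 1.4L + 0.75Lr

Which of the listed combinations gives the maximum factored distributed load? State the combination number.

Eq. 1: 1.2(3.69) + 1.5(0.69) = 5.46
Eq. 2: 1.35(3.69) = 4.98
Eq. 3: 1.4(3.69) + 1.4(2.69) + 0.75(0.69) = 9.45
The largest value is 9.45 kip/ft from combination 3.

Combination 3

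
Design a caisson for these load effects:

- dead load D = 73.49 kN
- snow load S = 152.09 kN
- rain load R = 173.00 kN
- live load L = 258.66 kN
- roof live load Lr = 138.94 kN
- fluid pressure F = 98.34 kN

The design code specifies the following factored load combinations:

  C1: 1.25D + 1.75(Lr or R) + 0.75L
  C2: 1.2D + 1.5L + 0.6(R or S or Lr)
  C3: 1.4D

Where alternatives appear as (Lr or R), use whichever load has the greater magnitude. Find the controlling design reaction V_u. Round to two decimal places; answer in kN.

588.61 kN

(Lr or R) → R = 173.00 kN; (R or S or Lr) → R = 173.00 kN.
C1: 1.25(73.49) + 1.75(173.00) + 0.75(258.66) = 91.86 + 302.75 + 194.00 = 588.61
C2: 1.2(73.49) + 1.5(258.66) + 0.6(173.00) = 88.19 + 387.99 + 103.80 = 579.98
C3: 1.4(73.49) = 102.89
Combination 1 governs: V_u = 588.61 kN.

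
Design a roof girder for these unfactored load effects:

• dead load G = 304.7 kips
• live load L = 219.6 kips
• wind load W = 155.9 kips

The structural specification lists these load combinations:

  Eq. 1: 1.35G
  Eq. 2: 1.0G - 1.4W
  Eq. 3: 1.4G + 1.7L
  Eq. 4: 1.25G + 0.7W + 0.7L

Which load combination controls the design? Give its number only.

Combination 3

Eq. 1: 1.35(304.7) = 411.3
Eq. 2: 1.0(304.7) - 1.4(155.9) = 304.7 - 218.3 = 86.4
Eq. 3: 1.4(304.7) + 1.7(219.6) = 426.6 + 373.3 = 799.9
Eq. 4: 1.25(304.7) + 0.7(155.9) + 0.7(219.6) = 380.9 + 109.1 + 153.7 = 643.7
The largest value is 799.9 kips from combination 3.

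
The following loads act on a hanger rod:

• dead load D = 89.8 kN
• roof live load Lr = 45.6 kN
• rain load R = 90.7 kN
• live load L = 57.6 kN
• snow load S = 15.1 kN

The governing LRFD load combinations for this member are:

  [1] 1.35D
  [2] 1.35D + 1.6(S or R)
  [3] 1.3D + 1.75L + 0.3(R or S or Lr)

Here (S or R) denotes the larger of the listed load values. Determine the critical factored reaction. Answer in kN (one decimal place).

(S or R) → R = 90.7 kN; (R or S or Lr) → R = 90.7 kN.
[1] 1.35(89.8) = 121.2
[2] 1.35(89.8) + 1.6(90.7) = 266.4
[3] 1.3(89.8) + 1.75(57.6) + 0.3(90.7) = 244.8
The controlling combination is 2, giving 266.4 kN.

266.4 kN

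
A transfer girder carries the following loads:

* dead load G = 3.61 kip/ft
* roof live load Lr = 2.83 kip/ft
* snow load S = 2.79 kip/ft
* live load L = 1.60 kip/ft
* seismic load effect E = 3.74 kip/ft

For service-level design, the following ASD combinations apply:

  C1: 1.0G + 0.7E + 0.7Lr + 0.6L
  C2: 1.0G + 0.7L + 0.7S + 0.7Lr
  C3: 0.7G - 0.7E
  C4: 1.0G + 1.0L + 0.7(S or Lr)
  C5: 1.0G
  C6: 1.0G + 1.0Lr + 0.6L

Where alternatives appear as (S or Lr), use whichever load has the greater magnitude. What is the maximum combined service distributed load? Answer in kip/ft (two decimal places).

9.17 kip/ft

(S or Lr) → Lr = 2.83 kip/ft.
C1: 1.0(3.61) + 0.7(3.74) + 0.7(2.83) + 0.6(1.60) = 9.17
C2: 1.0(3.61) + 0.7(1.60) + 0.7(2.79) + 0.7(2.83) = 8.66
C3: 0.7(3.61) - 0.7(3.74) = -0.09
C4: 1.0(3.61) + 1.0(1.60) + 0.7(2.83) = 7.19
C5: 1.0(3.61) = 3.61
C6: 1.0(3.61) + 1.0(2.83) + 0.6(1.60) = 7.40
Combination 1 governs: w = 9.17 kip/ft.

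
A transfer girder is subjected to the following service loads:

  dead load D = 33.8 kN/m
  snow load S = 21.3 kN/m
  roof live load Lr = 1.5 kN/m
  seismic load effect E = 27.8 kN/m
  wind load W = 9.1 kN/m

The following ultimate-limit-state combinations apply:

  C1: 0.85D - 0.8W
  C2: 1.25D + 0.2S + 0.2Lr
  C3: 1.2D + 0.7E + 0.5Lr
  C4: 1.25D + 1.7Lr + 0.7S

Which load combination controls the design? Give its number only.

C1: 0.85(33.8) - 0.8(9.1) = 28.73 - 7.28 = 21.45
C2: 1.25(33.8) + 0.2(21.3) + 0.2(1.5) = 42.25 + 4.26 + 0.30 = 46.81
C3: 1.2(33.8) + 0.7(27.8) + 0.5(1.5) = 40.56 + 19.46 + 0.75 = 60.77
C4: 1.25(33.8) + 1.7(1.5) + 0.7(21.3) = 42.25 + 2.55 + 14.91 = 59.71
The largest value is 60.77 kN/m from combination 3.

Combination 3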